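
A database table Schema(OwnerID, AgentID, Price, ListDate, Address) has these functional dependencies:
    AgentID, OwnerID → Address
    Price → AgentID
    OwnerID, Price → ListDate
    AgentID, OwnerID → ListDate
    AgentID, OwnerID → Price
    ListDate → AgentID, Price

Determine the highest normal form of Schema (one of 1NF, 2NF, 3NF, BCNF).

3NF

Candidate keys: {AgentID, OwnerID}, {ListDate, OwnerID}, {OwnerID, Price}. Prime attributes: {AgentID, ListDate, OwnerID, Price}.
For Price → AgentID we have {Price}⁺ = {AgentID, Price}; {Price} is not a superkey, so BCNF fails.
Since {AgentID} ⊆ prime attributes and every other non-superkey FD also has a prime right side, the schema is in 3NF.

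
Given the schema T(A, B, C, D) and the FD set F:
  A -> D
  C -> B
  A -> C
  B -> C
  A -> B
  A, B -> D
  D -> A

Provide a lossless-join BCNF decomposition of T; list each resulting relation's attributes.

Candidate keys of the original relation: {A}, {D}.
In {A, B, C, D}, {C} is not a superkey ({C}⁺ restricted to this set is {B, C}), so split on C -> B into {B, C} and {A, C, D}.
{B, C} has no BCNF violation.
{A, C, D} has no BCNF violation.

{A, C, D}; {B, C}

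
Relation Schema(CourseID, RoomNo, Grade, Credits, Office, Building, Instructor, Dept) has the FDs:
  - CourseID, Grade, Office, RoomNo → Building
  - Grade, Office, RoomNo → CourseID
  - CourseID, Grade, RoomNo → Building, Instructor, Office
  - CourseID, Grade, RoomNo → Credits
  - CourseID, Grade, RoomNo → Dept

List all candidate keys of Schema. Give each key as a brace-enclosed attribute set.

{Grade, RoomNo} never appear on the right of any FD, so every key must include all of them.
{CourseID, Grade, RoomNo} is a candidate key since {CourseID, Grade, RoomNo}⁺ = {Building, CourseID, Credits, Dept, Grade, Instructor, Office, RoomNo} covers every attribute.
{Grade, Office, RoomNo} is a candidate key since {Grade, Office, RoomNo}⁺ = {Building, CourseID, Credits, Dept, Grade, Instructor, Office, RoomNo} covers every attribute.
These are minimal and exhaustive — every other superkey contains one of them.

{CourseID, Grade, RoomNo}, {Grade, Office, RoomNo}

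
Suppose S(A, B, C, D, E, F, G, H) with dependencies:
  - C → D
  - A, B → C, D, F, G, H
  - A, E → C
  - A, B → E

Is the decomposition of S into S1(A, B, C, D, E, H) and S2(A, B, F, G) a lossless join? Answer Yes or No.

Yes

Common attributes: {A, B}; their closure is {A, B, C, D, E, F, G, H}.
S1 is contained in that closure, so S1 ∩ S2 → S1 holds and the join is lossless.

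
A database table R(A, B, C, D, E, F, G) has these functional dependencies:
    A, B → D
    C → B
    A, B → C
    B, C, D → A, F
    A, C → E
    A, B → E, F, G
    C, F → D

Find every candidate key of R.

{A, B}, {A, C}, {C, D}, {C, F}

{A, B}⁺ = {A, B, C, D, E, F, G} — all of the relation — so {A, B} is a candidate key.
{A, C}⁺ = {A, B, C, D, E, F, G} — all of the relation — so {A, C} is a candidate key.
{C, D}⁺ = {A, B, C, D, E, F, G} — all of the relation — so {C, D} is a candidate key.
{C, F}⁺ = {A, B, C, D, E, F, G} — all of the relation — so {C, F} is a candidate key.
Any other superkey properly contains one of these, so there are no further candidate keys.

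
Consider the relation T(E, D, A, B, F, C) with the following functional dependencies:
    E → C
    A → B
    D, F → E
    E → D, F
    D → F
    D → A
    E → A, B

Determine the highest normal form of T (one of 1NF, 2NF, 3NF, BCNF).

Candidate keys: {D}, {E}. Prime attributes: {D, E}.
A → B breaks BCNF: {A}⁺ = {A, B}, so {A} is not a superkey.
A → B has non-prime {B} on the right and a non-superkey on the left, so 3NF fails.
With only single-attribute keys there can be no partial dependency, so 2NF holds.

2NF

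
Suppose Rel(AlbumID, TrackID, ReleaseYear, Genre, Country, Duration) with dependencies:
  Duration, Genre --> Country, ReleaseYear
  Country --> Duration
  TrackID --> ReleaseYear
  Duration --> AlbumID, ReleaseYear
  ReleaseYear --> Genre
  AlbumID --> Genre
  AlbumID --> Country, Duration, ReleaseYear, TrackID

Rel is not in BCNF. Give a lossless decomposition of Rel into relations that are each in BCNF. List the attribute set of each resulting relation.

{AlbumID, Country, Duration, TrackID}; {Genre, ReleaseYear}; {ReleaseYear, TrackID}

Candidate keys of the original relation: {AlbumID}, {Country}, {Duration}.
Within {AlbumID, Country, Duration, Genre, ReleaseYear, TrackID}: {TrackID}⁺ ∩ {AlbumID, Country, Duration, Genre, ReleaseYear, TrackID} = {Genre, ReleaseYear, TrackID}, not the whole set, so TrackID --> Genre, ReleaseYear violates BCNF; decompose into {Genre, ReleaseYear, TrackID} and {AlbumID, Country, Duration, TrackID}.
Within {Genre, ReleaseYear, TrackID}: {ReleaseYear}⁺ ∩ {Genre, ReleaseYear, TrackID} = {Genre, ReleaseYear}, not the whole set, so ReleaseYear --> Genre violates BCNF; decompose into {Genre, ReleaseYear} and {ReleaseYear, TrackID}.
{Genre, ReleaseYear}: every determinant is a superkey — BCNF.
{ReleaseYear, TrackID}: every determinant is a superkey — BCNF.
{AlbumID, Country, Duration, TrackID}: every determinant is a superkey — BCNF.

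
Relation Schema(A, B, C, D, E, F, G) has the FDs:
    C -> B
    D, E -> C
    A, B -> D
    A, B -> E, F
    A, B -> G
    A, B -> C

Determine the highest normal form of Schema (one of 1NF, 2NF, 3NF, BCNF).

3NF

Candidate keys: {A, B}, {A, C}, {A, D, E}. Prime attributes: {A, B, C, D, E}.
C -> B breaks BCNF: {C}⁺ = {B, C}, so {C} is not a superkey.
Its right-hand attributes {B} are all prime, as are those of every other non-superkey FD — the relation is in 3NF.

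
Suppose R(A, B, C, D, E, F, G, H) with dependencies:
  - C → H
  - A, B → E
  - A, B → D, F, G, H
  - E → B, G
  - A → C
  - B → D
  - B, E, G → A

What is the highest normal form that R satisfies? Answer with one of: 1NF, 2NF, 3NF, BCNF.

Candidate keys: {A, B}, {E}. Prime attributes: {A, B, E}.
C → H: {C}⁺ = {C, H}, which is not all of the attributes, so the left side is not a superkey — BCNF is violated.
C → H determines the non-prime attribute {H} from a non-superkey — 3NF is violated.
{A} is a proper subset of the key {A, B}, and {A}⁺ contains the non-prime attributes {C, H} — a partial dependency, so 2NF is violated.

1NF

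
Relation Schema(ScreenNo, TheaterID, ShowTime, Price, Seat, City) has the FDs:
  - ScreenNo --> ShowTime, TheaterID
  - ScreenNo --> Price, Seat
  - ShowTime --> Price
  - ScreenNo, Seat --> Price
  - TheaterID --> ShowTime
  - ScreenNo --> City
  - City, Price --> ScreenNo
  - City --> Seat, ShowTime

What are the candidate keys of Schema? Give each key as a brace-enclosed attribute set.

{City}, {ScreenNo}

Closure of {City} is {City, Price, ScreenNo, Seat, ShowTime, TheaterID}, the whole schema; {City} is a candidate key.
Closure of {ScreenNo} is {City, Price, ScreenNo, Seat, ShowTime, TheaterID}, the whole schema; {ScreenNo} is a candidate key.
These are minimal and exhaustive — every other superkey contains one of them.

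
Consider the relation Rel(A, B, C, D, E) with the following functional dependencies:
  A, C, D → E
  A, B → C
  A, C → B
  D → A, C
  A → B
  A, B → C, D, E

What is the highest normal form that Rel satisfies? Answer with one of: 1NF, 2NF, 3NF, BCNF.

Candidate keys: {A}, {D}. Prime attributes: {A, D}.
Each dependency's left side is a superkey — BCNF holds.

BCNF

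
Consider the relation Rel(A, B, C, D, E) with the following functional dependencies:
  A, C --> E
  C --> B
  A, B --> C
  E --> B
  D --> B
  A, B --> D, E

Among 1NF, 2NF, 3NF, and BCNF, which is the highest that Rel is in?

Candidate keys: {A, B}, {A, C}, {A, D}, {A, E}. Prime attributes: {A, B, C, D, E}.
For C --> B we have {C}⁺ = {B, C}; {C} is not a superkey, so BCNF fails.
Its right-hand attributes {B} are all prime, as are those of every other non-superkey FD — the relation is in 3NF.

3NF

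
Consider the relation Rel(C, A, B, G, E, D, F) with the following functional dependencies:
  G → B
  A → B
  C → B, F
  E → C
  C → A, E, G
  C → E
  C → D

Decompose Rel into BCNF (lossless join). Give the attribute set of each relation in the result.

Candidate keys of the original relation: {C}, {E}.
{A, B, C, D, E, F, G}: {G} determines {B, G} here but is not a superkey — split on G → B, giving {B, G} and {A, C, D, E, F, G}.
{B, G} has no BCNF violation.
{A, C, D, E, F, G} has no BCNF violation.

{A, C, D, E, F, G}; {B, G}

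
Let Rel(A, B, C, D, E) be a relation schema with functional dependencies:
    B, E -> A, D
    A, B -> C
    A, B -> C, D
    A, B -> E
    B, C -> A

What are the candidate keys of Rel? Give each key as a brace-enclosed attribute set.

{A, B}, {B, C}, {B, E}

Attributes never on any right-hand side: {B} — every candidate key must contain it.
{A, B}⁺ = {A, B, C, D, E}, which is every attribute, so {A, B} is a candidate key.
{B, C}⁺ = {A, B, C, D, E}, which is every attribute, so {B, C} is a candidate key.
{B, E}⁺ = {A, B, C, D, E}, which is every attribute, so {B, E} is a candidate key.
Any other superkey properly contains one of these, so there are no further candidate keys.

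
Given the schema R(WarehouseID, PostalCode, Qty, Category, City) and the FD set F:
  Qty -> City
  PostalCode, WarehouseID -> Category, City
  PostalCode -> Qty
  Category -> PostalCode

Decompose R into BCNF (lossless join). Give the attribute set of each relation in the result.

{Category, PostalCode}; {Category, WarehouseID}; {City, Qty}; {PostalCode, Qty}

Candidate keys of the original relation: {Category, WarehouseID}, {PostalCode, WarehouseID}.
{Category, City, PostalCode, Qty, WarehouseID}: {Qty} determines {City, Qty} here but is not a superkey — split on Qty -> City, giving {City, Qty} and {Category, PostalCode, Qty, WarehouseID}.
{City, Qty} has no BCNF violation.
{Category, PostalCode, Qty, WarehouseID}: {PostalCode} determines {PostalCode, Qty} here but is not a superkey — split on PostalCode -> Qty, giving {PostalCode, Qty} and {Category, PostalCode, WarehouseID}.
{PostalCode, Qty} has no BCNF violation.
{Category, PostalCode, WarehouseID}: {Category} determines {Category, PostalCode} here but is not a superkey — split on Category -> PostalCode, giving {Category, PostalCode} and {Category, WarehouseID}.
{Category, PostalCode} has no BCNF violation.
{Category, WarehouseID} has no BCNF violation.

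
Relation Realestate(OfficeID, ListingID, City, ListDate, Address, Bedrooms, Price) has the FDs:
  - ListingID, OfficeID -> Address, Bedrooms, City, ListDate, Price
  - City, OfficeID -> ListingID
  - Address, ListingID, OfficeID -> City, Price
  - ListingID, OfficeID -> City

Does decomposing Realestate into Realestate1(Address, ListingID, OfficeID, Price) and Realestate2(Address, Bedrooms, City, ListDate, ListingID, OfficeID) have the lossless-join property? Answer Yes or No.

The shared attributes are {Address, ListingID, OfficeID} and {Address, ListingID, OfficeID}⁺ = {Address, Bedrooms, City, ListDate, ListingID, OfficeID, Price}.
Realestate1 is contained in that closure, so Realestate1 ∩ Realestate2 -> Realestate1 holds and the join is lossless.

Yes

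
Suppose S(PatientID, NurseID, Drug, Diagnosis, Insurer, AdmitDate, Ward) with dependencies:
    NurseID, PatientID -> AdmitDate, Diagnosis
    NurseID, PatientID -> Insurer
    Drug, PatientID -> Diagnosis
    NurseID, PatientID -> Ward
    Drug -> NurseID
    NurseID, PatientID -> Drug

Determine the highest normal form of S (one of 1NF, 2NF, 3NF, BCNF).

3NF

Candidate keys: {Drug, PatientID}, {NurseID, PatientID}. Prime attributes: {Drug, NurseID, PatientID}.
For Drug -> NurseID we have {Drug}⁺ = {Drug, NurseID}; {Drug} is not a superkey, so BCNF fails.
Since {NurseID} ⊆ prime attributes and every other non-superkey FD also has a prime right side, the schema is in 3NF.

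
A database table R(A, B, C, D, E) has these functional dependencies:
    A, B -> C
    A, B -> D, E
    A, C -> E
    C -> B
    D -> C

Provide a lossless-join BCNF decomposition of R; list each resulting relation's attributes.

{A, D, E}; {B, C}; {C, D}

Candidate keys of the original relation: {A, B}, {A, C}, {A, D}.
In {A, B, C, D, E}, {C} is not a superkey ({C}⁺ restricted to this set is {B, C}), so split on C -> B into {B, C} and {A, C, D, E}.
{B, C} is in BCNF.
In {A, C, D, E}, {D} is not a superkey ({D}⁺ restricted to this set is {C, D}), so split on D -> C into {C, D} and {A, D, E}.
{C, D} is in BCNF.
{A, D, E} is in BCNF.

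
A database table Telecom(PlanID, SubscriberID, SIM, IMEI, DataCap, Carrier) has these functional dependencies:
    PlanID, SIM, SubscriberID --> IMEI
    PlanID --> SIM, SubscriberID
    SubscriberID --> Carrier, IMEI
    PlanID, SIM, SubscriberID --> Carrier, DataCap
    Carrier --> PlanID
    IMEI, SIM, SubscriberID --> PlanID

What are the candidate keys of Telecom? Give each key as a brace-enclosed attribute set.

{Carrier}⁺ = {Carrier, DataCap, IMEI, PlanID, SIM, SubscriberID} — all of the relation — so {Carrier} is a candidate key.
{PlanID}⁺ = {Carrier, DataCap, IMEI, PlanID, SIM, SubscriberID} — all of the relation — so {PlanID} is a candidate key.
{SubscriberID}⁺ = {Carrier, DataCap, IMEI, PlanID, SIM, SubscriberID} — all of the relation — so {SubscriberID} is a candidate key.
Any other superkey properly contains one of these, so there are no further candidate keys.

{Carrier}, {PlanID}, {SubscriberID}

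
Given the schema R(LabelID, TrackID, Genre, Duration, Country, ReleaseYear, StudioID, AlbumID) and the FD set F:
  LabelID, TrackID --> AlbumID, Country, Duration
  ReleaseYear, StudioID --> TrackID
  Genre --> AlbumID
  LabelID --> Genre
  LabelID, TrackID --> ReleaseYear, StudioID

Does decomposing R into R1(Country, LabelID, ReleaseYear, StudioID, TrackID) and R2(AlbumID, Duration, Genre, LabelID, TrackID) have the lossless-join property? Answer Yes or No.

Yes

R1 ∩ R2 = {LabelID, TrackID}; its closure under F is {AlbumID, Country, Duration, Genre, LabelID, ReleaseYear, StudioID, TrackID}.
This includes all of R1, so the common attributes are a superkey of R1 — the join is lossless.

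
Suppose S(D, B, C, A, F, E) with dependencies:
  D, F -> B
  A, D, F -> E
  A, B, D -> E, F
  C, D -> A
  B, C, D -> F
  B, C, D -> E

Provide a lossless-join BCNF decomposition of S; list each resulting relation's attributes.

Candidate keys of the original relation: {B, C, D}, {C, D, F}.
In {A, B, C, D, E, F}, {D, F} is not a superkey ({D, F}⁺ restricted to this set is {B, D, F}), so split on D, F -> B into {B, D, F} and {A, C, D, E, F}.
{B, D, F} is in BCNF.
In {A, C, D, E, F}, {A, D, F} is not a superkey ({A, D, F}⁺ restricted to this set is {A, D, E, F}), so split on A, D, F -> E into {A, D, E, F} and {A, C, D, F}.
{A, D, E, F} is in BCNF.
In {A, C, D, F}, {C, D} is not a superkey ({C, D}⁺ restricted to this set is {A, C, D}), so split on C, D -> A into {A, C, D} and {C, D, F}.
{A, C, D} is in BCNF.
{C, D, F} is in BCNF.

{A, C, D}; {A, D, E, F}; {B, D, F}; {C, D, F}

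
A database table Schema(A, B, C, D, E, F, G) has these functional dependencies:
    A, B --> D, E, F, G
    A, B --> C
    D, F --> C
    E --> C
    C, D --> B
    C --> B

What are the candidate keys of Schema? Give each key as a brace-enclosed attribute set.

{A} never appears on the right of any FD, so every key must include it.
{A, B} is a candidate key since {A, B}⁺ = {A, B, C, D, E, F, G} covers every attribute.
{A, C} is a candidate key since {A, C}⁺ = {A, B, C, D, E, F, G} covers every attribute.
{A, E} is a candidate key since {A, E}⁺ = {A, B, C, D, E, F, G} covers every attribute.
{A, D, F} is a candidate key since {A, D, F}⁺ = {A, B, C, D, E, F, G} covers every attribute.
These are minimal and exhaustive — every other superkey contains one of them.

{A, B}, {A, C}, {A, D, F}, {A, E}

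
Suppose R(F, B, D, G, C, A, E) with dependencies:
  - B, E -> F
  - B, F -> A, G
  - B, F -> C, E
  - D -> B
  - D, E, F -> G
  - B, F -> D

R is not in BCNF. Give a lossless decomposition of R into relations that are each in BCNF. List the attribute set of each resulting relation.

{A, C, D, E, F, G}; {B, D}

Candidate keys of the original relation: {B, E}, {B, F}, {D, E}, {D, F}.
Within {A, B, C, D, E, F, G}: {D}⁺ ∩ {A, B, C, D, E, F, G} = {B, D}, not the whole set, so D -> B violates BCNF; decompose into {B, D} and {A, C, D, E, F, G}.
{B, D}: every determinant is a superkey — BCNF.
{A, C, D, E, F, G}: every determinant is a superkey — BCNF.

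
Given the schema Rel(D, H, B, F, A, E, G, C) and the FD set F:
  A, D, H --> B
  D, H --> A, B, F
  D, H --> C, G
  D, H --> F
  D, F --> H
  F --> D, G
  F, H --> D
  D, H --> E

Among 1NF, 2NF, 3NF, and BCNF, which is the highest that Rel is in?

Candidate keys: {D, H}, {F}. Prime attributes: {D, F, H}.
Each dependency's left side is a superkey — BCNF holds.

BCNF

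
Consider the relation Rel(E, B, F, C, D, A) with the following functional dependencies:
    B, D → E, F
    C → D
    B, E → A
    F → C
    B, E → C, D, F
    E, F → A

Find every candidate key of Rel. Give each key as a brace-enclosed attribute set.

{B, C}, {B, D}, {B, E}, {B, F}

{B} never appears on the right of any FD, so every key must include it.
{B, C}⁺ = {A, B, C, D, E, F} — all of the relation — so {B, C} is a candidate key.
{B, D}⁺ = {A, B, C, D, E, F} — all of the relation — so {B, D} is a candidate key.
{B, E}⁺ = {A, B, C, D, E, F} — all of the relation — so {B, E} is a candidate key.
{B, F}⁺ = {A, B, C, D, E, F} — all of the relation — so {B, F} is a candidate key.
Any other superkey properly contains one of these, so there are no further candidate keys.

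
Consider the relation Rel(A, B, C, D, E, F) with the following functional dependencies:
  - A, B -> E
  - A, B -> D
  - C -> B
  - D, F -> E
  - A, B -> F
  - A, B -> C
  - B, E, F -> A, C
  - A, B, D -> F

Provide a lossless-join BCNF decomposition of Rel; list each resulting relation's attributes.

Candidate keys of the original relation: {A, B}, {A, C}, {B, D, F}, {B, E, F}, {C, D, F}, {C, E, F}.
Within {A, B, C, D, E, F}: {C}⁺ ∩ {A, B, C, D, E, F} = {B, C}, not the whole set, so C -> B violates BCNF; decompose into {B, C} and {A, C, D, E, F}.
{B, C} has no BCNF violation.
Within {A, C, D, E, F}: {D, F}⁺ ∩ {A, C, D, E, F} = {D, E, F}, not the whole set, so D, F -> E violates BCNF; decompose into {D, E, F} and {A, C, D, F}.
{D, E, F} has no BCNF violation.
{A, C, D, F} has no BCNF violation.

{A, C, D, F}; {B, C}; {D, E, F}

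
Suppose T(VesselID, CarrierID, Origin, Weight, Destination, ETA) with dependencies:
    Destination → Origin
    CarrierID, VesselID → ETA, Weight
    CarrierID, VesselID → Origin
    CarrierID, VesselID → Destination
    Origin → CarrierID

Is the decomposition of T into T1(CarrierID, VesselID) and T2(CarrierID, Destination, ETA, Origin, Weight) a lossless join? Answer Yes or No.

No

Common attributes: {CarrierID}; their closure is {CarrierID}.
Neither T1 nor T2 is contained in that closure, so the decomposition is lossy.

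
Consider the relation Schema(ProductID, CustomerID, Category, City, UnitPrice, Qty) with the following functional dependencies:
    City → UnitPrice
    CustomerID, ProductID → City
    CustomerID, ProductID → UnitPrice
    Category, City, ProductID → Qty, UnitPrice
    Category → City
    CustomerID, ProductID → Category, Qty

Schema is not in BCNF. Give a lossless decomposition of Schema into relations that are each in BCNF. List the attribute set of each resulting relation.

Candidate key of the original relation: {CustomerID, ProductID}.
Within {Category, City, CustomerID, ProductID, Qty, UnitPrice}: {City}⁺ ∩ {Category, City, CustomerID, ProductID, Qty, UnitPrice} = {City, UnitPrice}, not the whole set, so City → UnitPrice violates BCNF; decompose into {City, UnitPrice} and {Category, City, CustomerID, ProductID, Qty}.
{City, UnitPrice}: every determinant is a superkey — BCNF.
Within {Category, City, CustomerID, ProductID, Qty}: {Category, City, ProductID}⁺ ∩ {Category, City, CustomerID, ProductID, Qty} = {Category, City, ProductID, Qty}, not the whole set, so Category, City, ProductID → Qty violates BCNF; decompose into {Category, City, ProductID, Qty} and {Category, City, CustomerID, ProductID}.
Within {Category, City, ProductID, Qty}: {Category}⁺ ∩ {Category, City, ProductID, Qty} = {Category, City}, not the whole set, so Category → City violates BCNF; decompose into {Category, City} and {Category, ProductID, Qty}.
{Category, City}: every determinant is a superkey — BCNF.
{Category, ProductID, Qty}: every determinant is a superkey — BCNF.
Within {Category, City, CustomerID, ProductID}: {Category}⁺ ∩ {Category, City, CustomerID, ProductID} = {Category, City}, not the whole set, so Category → City violates BCNF; decompose into {Category, City} and {Category, CustomerID, ProductID}.
{Category, City}: every determinant is a superkey — BCNF.
{Category, CustomerID, ProductID}: every determinant is a superkey — BCNF.

{Category, City}; {Category, CustomerID, ProductID}; {Category, ProductID, Qty}; {City, UnitPrice}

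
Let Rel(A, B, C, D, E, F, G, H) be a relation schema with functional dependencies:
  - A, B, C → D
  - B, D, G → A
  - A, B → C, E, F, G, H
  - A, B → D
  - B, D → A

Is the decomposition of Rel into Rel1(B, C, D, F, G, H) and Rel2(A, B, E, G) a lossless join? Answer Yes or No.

The shared attributes are {B, G} and {B, G}⁺ = {B, G}.
Rel1 ⊄ {B, G} and Rel2 ⊄ {B, G}, so the split is lossy.

No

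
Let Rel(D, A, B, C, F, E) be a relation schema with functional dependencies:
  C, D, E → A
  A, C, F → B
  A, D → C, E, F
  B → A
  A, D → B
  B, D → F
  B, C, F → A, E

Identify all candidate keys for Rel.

{A, D}, {B, D}, {C, D, E}

{D} never appears on the right of any FD, so every key must include it.
Closure of {A, D} is {A, B, C, D, E, F}, the whole schema; {A, D} is a candidate key.
Closure of {B, D} is {A, B, C, D, E, F}, the whole schema; {B, D} is a candidate key.
Closure of {C, D, E} is {A, B, C, D, E, F}, the whole schema; {C, D, E} is a candidate key.
No proper subset of any of these is a key, and no other minimal superkey exists.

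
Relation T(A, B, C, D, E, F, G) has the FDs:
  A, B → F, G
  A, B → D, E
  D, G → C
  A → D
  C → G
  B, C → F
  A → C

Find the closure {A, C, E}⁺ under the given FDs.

Start with {A, C, E}.
A → D applies; add {D} → now {A, C, D, E}.
C → G applies; add {G} → now {A, C, D, E, G}.
No further FD applies.

{A, C, D, E, G}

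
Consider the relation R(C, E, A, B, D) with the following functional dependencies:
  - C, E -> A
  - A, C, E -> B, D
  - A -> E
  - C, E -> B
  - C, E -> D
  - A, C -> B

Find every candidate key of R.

No FD produces {C}, so it must be in every candidate key.
{A, C} is a candidate key since {A, C}⁺ = {A, B, C, D, E} covers every attribute.
{C, E} is a candidate key since {C, E}⁺ = {A, B, C, D, E} covers every attribute.
Any other superkey properly contains one of these, so there are no further candidate keys.

{A, C}, {C, E}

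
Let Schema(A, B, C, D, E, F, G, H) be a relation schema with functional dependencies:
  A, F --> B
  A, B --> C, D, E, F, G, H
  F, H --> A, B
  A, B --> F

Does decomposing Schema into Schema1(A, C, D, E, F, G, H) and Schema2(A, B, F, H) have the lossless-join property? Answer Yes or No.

Common attributes: {A, F, H}; their closure is {A, B, C, D, E, F, G, H}.
Since Schema1 ⊆ {A, B, C, D, E, F, G, H}, the intersection is a superkey of Schema1; the decomposition is lossless.

Yes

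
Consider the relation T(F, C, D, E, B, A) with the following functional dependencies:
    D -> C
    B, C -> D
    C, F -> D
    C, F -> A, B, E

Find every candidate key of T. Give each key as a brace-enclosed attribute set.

{C, F}, {D, F}

No FD produces {F}, so it must be in every candidate key.
{C, F}⁺ = {A, B, C, D, E, F} — all of the relation — so {C, F} is a candidate key.
{D, F}⁺ = {A, B, C, D, E, F} — all of the relation — so {D, F} is a candidate key.
Any other superkey properly contains one of these, so there are no further candidate keys.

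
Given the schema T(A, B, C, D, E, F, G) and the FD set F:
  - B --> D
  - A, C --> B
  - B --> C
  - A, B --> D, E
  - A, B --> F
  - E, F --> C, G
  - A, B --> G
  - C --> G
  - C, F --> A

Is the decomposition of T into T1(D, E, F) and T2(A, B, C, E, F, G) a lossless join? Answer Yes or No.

The shared attributes are {E, F} and {E, F}⁺ = {A, B, C, D, E, F, G}.
This includes all of T1, so the common attributes are a superkey of T1 — the join is lossless.

Yes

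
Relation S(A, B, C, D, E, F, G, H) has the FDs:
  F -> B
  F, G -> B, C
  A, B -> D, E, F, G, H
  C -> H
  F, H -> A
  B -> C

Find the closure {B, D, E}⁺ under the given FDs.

{B, C, D, E, H}

Start with {B, D, E}.
B -> C applies; add {C} → now {B, C, D, E}.
C -> H applies; add {H} → now {B, C, D, E, H}.
No further FD applies.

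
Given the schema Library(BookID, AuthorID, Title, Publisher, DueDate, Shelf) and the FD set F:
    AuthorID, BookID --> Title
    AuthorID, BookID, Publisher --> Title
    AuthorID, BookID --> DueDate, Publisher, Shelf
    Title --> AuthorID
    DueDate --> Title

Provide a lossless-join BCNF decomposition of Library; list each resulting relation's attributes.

{AuthorID, Title}; {BookID, DueDate, Publisher, Shelf}; {DueDate, Title}

Candidate keys of the original relation: {AuthorID, BookID}, {BookID, DueDate}, {BookID, Title}.
{AuthorID, BookID, DueDate, Publisher, Shelf, Title}: {Title} determines {AuthorID, Title} here but is not a superkey — split on Title --> AuthorID, giving {AuthorID, Title} and {BookID, DueDate, Publisher, Shelf, Title}.
{AuthorID, Title}: every determinant is a superkey — BCNF.
{BookID, DueDate, Publisher, Shelf, Title}: {DueDate} determines {DueDate, Title} here but is not a superkey — split on DueDate --> Title, giving {DueDate, Title} and {BookID, DueDate, Publisher, Shelf}.
{DueDate, Title}: every determinant is a superkey — BCNF.
{BookID, DueDate, Publisher, Shelf}: every determinant is a superkey — BCNF.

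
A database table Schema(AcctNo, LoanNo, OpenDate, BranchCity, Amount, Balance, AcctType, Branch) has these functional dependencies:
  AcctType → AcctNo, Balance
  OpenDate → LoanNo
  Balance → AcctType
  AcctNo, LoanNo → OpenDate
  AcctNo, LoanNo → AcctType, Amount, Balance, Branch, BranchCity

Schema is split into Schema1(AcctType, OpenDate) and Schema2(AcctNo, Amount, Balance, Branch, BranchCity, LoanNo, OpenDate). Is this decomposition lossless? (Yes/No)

No

Common attributes: {OpenDate}; their closure is {LoanNo, OpenDate}.
Neither Schema1 nor Schema2 is contained in that closure, so the decomposition is lossy.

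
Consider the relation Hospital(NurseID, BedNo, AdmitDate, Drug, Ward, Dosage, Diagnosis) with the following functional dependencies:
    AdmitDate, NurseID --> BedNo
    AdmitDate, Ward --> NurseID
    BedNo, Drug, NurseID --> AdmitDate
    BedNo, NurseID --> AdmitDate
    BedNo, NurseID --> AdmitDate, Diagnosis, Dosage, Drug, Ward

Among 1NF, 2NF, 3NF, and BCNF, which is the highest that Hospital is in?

BCNF

Candidate keys: {AdmitDate, NurseID}, {AdmitDate, Ward}, {BedNo, NurseID}. Prime attributes: {AdmitDate, BedNo, NurseID, Ward}.
Each dependency's left side is a superkey — BCNF holds.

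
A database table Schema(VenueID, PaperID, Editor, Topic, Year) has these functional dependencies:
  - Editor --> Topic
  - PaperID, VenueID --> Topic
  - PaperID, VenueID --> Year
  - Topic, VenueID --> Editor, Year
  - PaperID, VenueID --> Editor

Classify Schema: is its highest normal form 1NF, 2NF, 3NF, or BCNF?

2NF

Candidate key: {PaperID, VenueID}. Prime attributes: {PaperID, VenueID}.
Editor --> Topic breaks BCNF: {Editor}⁺ = {Editor, Topic}, so {Editor} is not a superkey.
Editor --> Topic determines the non-prime attribute {Topic} from a non-superkey — 3NF is violated.
Checking every proper subset of each key, none determines a non-prime attribute — 2NF is satisfied.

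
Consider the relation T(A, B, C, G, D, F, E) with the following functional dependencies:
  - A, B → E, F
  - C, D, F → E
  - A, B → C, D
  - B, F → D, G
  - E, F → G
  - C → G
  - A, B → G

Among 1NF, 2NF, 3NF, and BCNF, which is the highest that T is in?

2NF

Candidate key: {A, B}. Prime attributes: {A, B}.
For C, D, F → E we have {C, D, F}⁺ = {C, D, E, F, G}; {C, D, F} is not a superkey, so BCNF fails.
Because {E} is non-prime and the left side of C, D, F → E is not a superkey, the relation is not in 3NF.
Checking every proper subset of each key, none determines a non-prime attribute — 2NF is satisfied.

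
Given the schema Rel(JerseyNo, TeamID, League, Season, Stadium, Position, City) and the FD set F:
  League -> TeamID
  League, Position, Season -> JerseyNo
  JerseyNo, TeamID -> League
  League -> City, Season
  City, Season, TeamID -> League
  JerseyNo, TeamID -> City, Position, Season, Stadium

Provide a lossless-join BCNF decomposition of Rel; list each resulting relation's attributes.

{City, League, Season, TeamID}; {JerseyNo, League, Position, Stadium}

Candidate keys of the original relation: {City, Position, Season, TeamID}, {JerseyNo, League}, {JerseyNo, TeamID}, {League, Position}.
Within {City, JerseyNo, League, Position, Season, Stadium, TeamID}: {League}⁺ ∩ {City, JerseyNo, League, Position, Season, Stadium, TeamID} = {City, League, Season, TeamID}, not the whole set, so League -> City, Season, TeamID violates BCNF; decompose into {City, League, Season, TeamID} and {JerseyNo, League, Position, Stadium}.
{City, League, Season, TeamID} is in BCNF.
{JerseyNo, League, Position, Stadium} is in BCNF.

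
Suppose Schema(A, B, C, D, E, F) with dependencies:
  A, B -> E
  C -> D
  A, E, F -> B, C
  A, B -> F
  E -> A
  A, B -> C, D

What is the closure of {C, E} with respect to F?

{A, C, D, E}

Start with {C, E}.
C -> D applies; add {D} → now {C, D, E}.
E -> A applies; add {A} → now {A, C, D, E}.
No further FD applies.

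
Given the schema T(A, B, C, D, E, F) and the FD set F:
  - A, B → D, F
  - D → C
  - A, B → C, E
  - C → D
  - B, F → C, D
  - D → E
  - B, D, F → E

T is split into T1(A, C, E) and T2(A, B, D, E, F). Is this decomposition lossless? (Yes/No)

Common attributes: {A, E}; their closure is {A, E}.
Neither T1 nor T2 is contained in that closure, so the decomposition is lossy.

No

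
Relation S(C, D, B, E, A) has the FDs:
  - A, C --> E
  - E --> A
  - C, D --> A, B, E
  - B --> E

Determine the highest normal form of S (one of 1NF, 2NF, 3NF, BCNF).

2NF

Candidate key: {C, D}. Prime attributes: {C, D}.
A, C --> E: {A, C}⁺ = {A, C, E}, which is not all of the attributes, so the left side is not a superkey — BCNF is violated.
A, C --> E determines the non-prime attribute {E} from a non-superkey — 3NF is violated.
No non-prime attribute depends on a proper subset of any candidate key, so 2NF holds.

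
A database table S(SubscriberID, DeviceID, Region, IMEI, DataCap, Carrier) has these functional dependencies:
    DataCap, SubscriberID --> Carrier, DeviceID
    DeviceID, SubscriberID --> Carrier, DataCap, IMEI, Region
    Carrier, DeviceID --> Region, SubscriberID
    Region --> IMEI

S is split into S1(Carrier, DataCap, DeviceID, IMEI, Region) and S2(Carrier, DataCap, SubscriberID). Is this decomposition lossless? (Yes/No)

No

The shared attributes are {Carrier, DataCap} and {Carrier, DataCap}⁺ = {Carrier, DataCap}.
Neither S1 nor S2 is contained in that closure, so the decomposition is lossy.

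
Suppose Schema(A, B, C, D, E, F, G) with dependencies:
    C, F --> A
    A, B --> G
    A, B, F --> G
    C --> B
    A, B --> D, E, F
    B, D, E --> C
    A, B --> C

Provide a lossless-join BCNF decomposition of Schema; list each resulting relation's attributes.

Candidate keys of the original relation: {A, B}, {A, C}, {B, D, E, F}, {C, F}.
In {A, B, C, D, E, F, G}, {C} is not a superkey ({C}⁺ restricted to this set is {B, C}), so split on C --> B into {B, C} and {A, C, D, E, F, G}.
{B, C} is in BCNF.
{A, C, D, E, F, G} is in BCNF.

{A, C, D, E, F, G}; {B, C}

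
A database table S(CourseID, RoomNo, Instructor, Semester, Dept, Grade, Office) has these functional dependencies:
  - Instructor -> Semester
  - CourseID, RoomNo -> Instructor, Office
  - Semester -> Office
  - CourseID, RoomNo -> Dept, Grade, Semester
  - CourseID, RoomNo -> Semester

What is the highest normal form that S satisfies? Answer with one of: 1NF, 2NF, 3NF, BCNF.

Candidate key: {CourseID, RoomNo}. Prime attributes: {CourseID, RoomNo}.
Instructor -> Semester: {Instructor}⁺ = {Instructor, Office, Semester}, which is not all of the attributes, so the left side is not a superkey — BCNF is violated.
Because {Semester} is non-prime and the left side of Instructor -> Semester is not a superkey, the relation is not in 3NF.
Checking every proper subset of each key, none determines a non-prime attribute — 2NF is satisfied.

2NF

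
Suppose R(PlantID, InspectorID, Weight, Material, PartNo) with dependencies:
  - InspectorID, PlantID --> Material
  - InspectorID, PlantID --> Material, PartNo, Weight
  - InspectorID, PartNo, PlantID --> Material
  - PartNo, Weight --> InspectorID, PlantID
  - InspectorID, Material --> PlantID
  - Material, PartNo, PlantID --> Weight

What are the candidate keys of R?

Closure of {InspectorID, Material} is {InspectorID, Material, PartNo, PlantID, Weight}, the whole schema; {InspectorID, Material} is a candidate key.
Closure of {InspectorID, PlantID} is {InspectorID, Material, PartNo, PlantID, Weight}, the whole schema; {InspectorID, PlantID} is a candidate key.
Closure of {PartNo, Weight} is {InspectorID, Material, PartNo, PlantID, Weight}, the whole schema; {PartNo, Weight} is a candidate key.
Closure of {Material, PartNo, PlantID} is {InspectorID, Material, PartNo, PlantID, Weight}, the whole schema; {Material, PartNo, PlantID} is a candidate key.
These are minimal and exhaustive — every other superkey contains one of them.

{InspectorID, Material}, {InspectorID, PlantID}, {Material, PartNo, PlantID}, {PartNo, Weight}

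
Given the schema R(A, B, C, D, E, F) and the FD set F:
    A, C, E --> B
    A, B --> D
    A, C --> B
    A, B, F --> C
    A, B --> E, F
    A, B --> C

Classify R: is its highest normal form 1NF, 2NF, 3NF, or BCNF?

BCNF

Candidate keys: {A, B}, {A, C}. Prime attributes: {A, B, C}.
Every FD has a superkey on the left, so the relation is in BCNF.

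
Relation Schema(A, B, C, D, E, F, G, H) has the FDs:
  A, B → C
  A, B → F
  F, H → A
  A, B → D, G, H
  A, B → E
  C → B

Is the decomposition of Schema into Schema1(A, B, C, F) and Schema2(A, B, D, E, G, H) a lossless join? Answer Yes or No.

Yes

Common attributes: {A, B}; their closure is {A, B, C, D, E, F, G, H}.
Since Schema1 ⊆ {A, B, C, D, E, F, G, H}, the intersection is a superkey of Schema1; the decomposition is lossless.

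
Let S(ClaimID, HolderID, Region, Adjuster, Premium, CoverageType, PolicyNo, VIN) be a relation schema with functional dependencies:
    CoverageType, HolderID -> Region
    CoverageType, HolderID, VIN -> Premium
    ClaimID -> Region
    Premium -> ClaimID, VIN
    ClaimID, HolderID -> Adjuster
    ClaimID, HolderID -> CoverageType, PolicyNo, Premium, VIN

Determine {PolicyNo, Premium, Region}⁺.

Start with {PolicyNo, Premium, Region}.
Premium -> ClaimID, VIN applies; add {ClaimID, VIN} → now {ClaimID, PolicyNo, Premium, Region, VIN}.
No further FD applies.

{ClaimID, PolicyNo, Premium, Region, VIN}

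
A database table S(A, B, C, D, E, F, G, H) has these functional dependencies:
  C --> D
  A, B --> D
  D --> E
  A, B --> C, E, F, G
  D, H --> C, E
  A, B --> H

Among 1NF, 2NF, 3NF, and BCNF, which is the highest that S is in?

Candidate key: {A, B}. Prime attributes: {A, B}.
For C --> D we have {C}⁺ = {C, D, E}; {C} is not a superkey, so BCNF fails.
C --> D determines the non-prime attribute {D} from a non-superkey — 3NF is violated.
No proper subset of a key has a non-prime attribute in its closure, so there is no partial dependency; 2NF holds.

2NF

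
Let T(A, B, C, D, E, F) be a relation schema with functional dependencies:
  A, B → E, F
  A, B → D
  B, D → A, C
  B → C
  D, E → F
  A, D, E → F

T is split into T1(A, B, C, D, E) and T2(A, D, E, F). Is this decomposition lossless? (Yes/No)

Yes

The shared attributes are {A, D, E} and {A, D, E}⁺ = {A, D, E, F}.
Since T2 ⊆ {A, D, E, F}, the intersection is a superkey of T2; the decomposition is lossless.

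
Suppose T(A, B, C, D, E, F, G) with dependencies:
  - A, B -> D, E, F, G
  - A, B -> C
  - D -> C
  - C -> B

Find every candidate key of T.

{A, B}, {A, C}, {A, D}

Attributes never on any right-hand side: {A} — every candidate key must contain it.
Closure of {A, B} is {A, B, C, D, E, F, G}, the whole schema; {A, B} is a candidate key.
Closure of {A, C} is {A, B, C, D, E, F, G}, the whole schema; {A, C} is a candidate key.
Closure of {A, D} is {A, B, C, D, E, F, G}, the whole schema; {A, D} is a candidate key.
Any other superkey properly contains one of these, so there are no further candidate keys.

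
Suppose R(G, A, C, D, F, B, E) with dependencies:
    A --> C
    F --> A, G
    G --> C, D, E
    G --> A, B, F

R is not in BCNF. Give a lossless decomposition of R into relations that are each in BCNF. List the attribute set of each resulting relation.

{A, B, D, E, F, G}; {A, C}

Candidate keys of the original relation: {F}, {G}.
Within {A, B, C, D, E, F, G}: {A}⁺ ∩ {A, B, C, D, E, F, G} = {A, C}, not the whole set, so A --> C violates BCNF; decompose into {A, C} and {A, B, D, E, F, G}.
{A, C} is in BCNF.
{A, B, D, E, F, G} is in BCNF.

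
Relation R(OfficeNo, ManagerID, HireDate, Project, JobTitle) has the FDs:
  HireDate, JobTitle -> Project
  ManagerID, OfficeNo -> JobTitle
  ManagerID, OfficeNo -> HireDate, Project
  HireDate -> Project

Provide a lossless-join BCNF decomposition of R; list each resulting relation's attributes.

{HireDate, JobTitle, ManagerID, OfficeNo}; {HireDate, Project}

Candidate key of the original relation: {ManagerID, OfficeNo}.
{HireDate, JobTitle, ManagerID, OfficeNo, Project}: {HireDate, JobTitle} determines {HireDate, JobTitle, Project} here but is not a superkey — split on HireDate, JobTitle -> Project, giving {HireDate, JobTitle, Project} and {HireDate, JobTitle, ManagerID, OfficeNo}.
{HireDate, JobTitle, Project}: {HireDate} determines {HireDate, Project} here but is not a superkey — split on HireDate -> Project, giving {HireDate, Project} and {HireDate, JobTitle}.
{HireDate, Project} is in BCNF.
{HireDate, JobTitle} is in BCNF.
{HireDate, JobTitle, ManagerID, OfficeNo} is in BCNF.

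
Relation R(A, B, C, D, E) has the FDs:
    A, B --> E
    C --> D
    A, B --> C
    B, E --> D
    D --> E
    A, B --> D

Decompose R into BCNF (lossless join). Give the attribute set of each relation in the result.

{A, B, C}; {C, D}; {D, E}

Candidate key of the original relation: {A, B}.
Within {A, B, C, D, E}: {C}⁺ ∩ {A, B, C, D, E} = {C, D, E}, not the whole set, so C --> D, E violates BCNF; decompose into {C, D, E} and {A, B, C}.
Within {C, D, E}: {D}⁺ ∩ {C, D, E} = {D, E}, not the whole set, so D --> E violates BCNF; decompose into {D, E} and {C, D}.
{D, E} is in BCNF.
{C, D} is in BCNF.
{A, B, C} is in BCNF.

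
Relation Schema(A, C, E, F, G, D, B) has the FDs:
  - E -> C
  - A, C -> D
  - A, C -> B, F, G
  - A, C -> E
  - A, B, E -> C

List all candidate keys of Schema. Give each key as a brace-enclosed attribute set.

Attributes never on any right-hand side: {A} — every candidate key must contain it.
{A, C} is a candidate key since {A, C}⁺ = {A, B, C, D, E, F, G} covers every attribute.
{A, E} is a candidate key since {A, E}⁺ = {A, B, C, D, E, F, G} covers every attribute.
No proper subset of any of these is a key, and no other minimal superkey exists.

{A, C}, {A, E}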